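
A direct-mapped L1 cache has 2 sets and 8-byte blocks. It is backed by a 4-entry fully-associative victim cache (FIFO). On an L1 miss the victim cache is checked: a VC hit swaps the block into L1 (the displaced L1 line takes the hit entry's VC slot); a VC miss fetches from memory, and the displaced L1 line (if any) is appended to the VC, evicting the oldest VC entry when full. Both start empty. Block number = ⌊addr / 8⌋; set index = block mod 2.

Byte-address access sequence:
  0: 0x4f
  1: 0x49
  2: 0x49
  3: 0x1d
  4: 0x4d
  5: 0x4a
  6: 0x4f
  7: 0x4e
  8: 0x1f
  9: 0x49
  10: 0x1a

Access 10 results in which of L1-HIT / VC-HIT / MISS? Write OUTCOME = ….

OUTCOME = VC-HIT

0: 0x4f (blk 9, set 1) → MISS  vc=[]
1: 0x49 (blk 9, set 1) → L1-HIT  vc=[]
2: 0x49 (blk 9, set 1) → L1-HIT  vc=[]
3: 0x1d (blk 3, set 1) → MISS  vc=[9]
4: 0x4d (blk 9, set 1) → VC-HIT  vc=[3]
5: 0x4a (blk 9, set 1) → L1-HIT  vc=[3]
6: 0x4f (blk 9, set 1) → L1-HIT  vc=[3]
7: 0x4e (blk 9, set 1) → L1-HIT  vc=[3]
8: 0x1f (blk 3, set 1) → VC-HIT  vc=[9]
9: 0x49 (blk 9, set 1) → VC-HIT  vc=[3]
10: 0x1a (blk 3, set 1) → VC-HIT  vc=[9]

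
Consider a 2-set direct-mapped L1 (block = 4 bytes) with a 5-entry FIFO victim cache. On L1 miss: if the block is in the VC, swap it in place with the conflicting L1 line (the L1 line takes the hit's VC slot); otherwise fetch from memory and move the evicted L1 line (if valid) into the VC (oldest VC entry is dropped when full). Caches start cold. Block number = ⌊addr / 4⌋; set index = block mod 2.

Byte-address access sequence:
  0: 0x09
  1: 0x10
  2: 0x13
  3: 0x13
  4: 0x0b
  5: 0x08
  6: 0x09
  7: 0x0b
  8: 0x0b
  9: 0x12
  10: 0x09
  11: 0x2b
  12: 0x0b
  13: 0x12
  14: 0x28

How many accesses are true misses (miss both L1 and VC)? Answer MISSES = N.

0: 0x9 (blk 2, set 0) → MISS  vc=[]
1: 0x10 (blk 4, set 0) → MISS  vc=[2]
2: 0x13 (blk 4, set 0) → L1-HIT  vc=[2]
3: 0x13 (blk 4, set 0) → L1-HIT  vc=[2]
4: 0xb (blk 2, set 0) → VC-HIT  vc=[4]
5: 0x8 (blk 2, set 0) → L1-HIT  vc=[4]
6: 0x9 (blk 2, set 0) → L1-HIT  vc=[4]
7: 0xb (blk 2, set 0) → L1-HIT  vc=[4]
8: 0xb (blk 2, set 0) → L1-HIT  vc=[4]
9: 0x12 (blk 4, set 0) → VC-HIT  vc=[2]
10: 0x9 (blk 2, set 0) → VC-HIT  vc=[4]
11: 0x2b (blk 10, set 0) → MISS  vc=[4, 2]
12: 0xb (blk 2, set 0) → VC-HIT  vc=[4, 10]
13: 0x12 (blk 4, set 0) → VC-HIT  vc=[2, 10]
14: 0x28 (blk 10, set 0) → VC-HIT  vc=[2, 4]

MISSES = 3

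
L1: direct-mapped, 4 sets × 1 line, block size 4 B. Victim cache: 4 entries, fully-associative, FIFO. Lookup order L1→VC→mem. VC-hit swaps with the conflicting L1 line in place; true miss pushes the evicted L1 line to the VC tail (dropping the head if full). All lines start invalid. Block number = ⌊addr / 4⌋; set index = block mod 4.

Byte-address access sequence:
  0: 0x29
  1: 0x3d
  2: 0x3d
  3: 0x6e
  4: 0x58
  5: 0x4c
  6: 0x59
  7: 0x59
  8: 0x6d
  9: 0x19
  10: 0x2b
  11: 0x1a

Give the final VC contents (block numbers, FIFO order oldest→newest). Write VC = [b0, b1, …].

VC = [15, 10, 19, 22]

#0 0x29→b10/s2 MISS; vc=[]
#1 0x3d→b15/s3 MISS; vc=[]
#2 0x3d→b15/s3 L1-HIT; vc=[]
#3 0x6e→b27/s3 MISS; vc=[15]
#4 0x58→b22/s2 MISS; vc=[15,10]
#5 0x4c→b19/s3 MISS; vc=[15,10,27]
#6 0x59→b22/s2 L1-HIT; vc=[15,10,27]
#7 0x59→b22/s2 L1-HIT; vc=[15,10,27]
#8 0x6d→b27/s3 VC-HIT; vc=[15,10,19]
#9 0x19→b6/s2 MISS; vc=[15,10,19,22]
#10 0x2b→b10/s2 VC-HIT; vc=[15,6,19,22]
#11 0x1a→b6/s2 VC-HIT; vc=[15,10,19,22]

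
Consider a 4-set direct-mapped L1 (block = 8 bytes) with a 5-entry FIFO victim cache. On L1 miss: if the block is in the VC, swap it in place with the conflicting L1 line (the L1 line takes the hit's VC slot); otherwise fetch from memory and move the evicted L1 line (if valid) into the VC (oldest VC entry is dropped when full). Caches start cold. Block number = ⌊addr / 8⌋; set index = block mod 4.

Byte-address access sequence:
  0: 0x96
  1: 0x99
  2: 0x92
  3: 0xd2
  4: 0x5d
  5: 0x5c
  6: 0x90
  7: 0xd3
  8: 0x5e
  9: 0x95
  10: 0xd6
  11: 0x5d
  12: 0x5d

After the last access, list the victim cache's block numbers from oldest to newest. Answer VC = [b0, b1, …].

VC = [18, 19]

#0 0x96→b18/s2 MISS; vc=[]
#1 0x99→b19/s3 MISS; vc=[]
#2 0x92→b18/s2 L1-HIT; vc=[]
#3 0xd2→b26/s2 MISS; vc=[18]
#4 0x5d→b11/s3 MISS; vc=[18,19]
#5 0x5c→b11/s3 L1-HIT; vc=[18,19]
#6 0x90→b18/s2 VC-HIT; vc=[26,19]
#7 0xd3→b26/s2 VC-HIT; vc=[18,19]
#8 0x5e→b11/s3 L1-HIT; vc=[18,19]
#9 0x95→b18/s2 VC-HIT; vc=[26,19]
#10 0xd6→b26/s2 VC-HIT; vc=[18,19]
#11 0x5d→b11/s3 L1-HIT; vc=[18,19]
#12 0x5d→b11/s3 L1-HIT; vc=[18,19]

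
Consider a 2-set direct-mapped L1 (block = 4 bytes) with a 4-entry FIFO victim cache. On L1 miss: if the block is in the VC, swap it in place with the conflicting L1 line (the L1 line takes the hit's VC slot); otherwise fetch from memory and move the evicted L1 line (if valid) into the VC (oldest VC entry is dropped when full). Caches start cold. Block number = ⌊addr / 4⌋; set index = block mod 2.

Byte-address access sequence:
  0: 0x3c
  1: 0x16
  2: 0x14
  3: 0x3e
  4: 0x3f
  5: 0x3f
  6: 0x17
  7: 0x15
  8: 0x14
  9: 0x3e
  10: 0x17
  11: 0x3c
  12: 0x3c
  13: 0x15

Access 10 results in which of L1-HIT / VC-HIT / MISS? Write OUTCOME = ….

OUTCOME = VC-HIT

  [0] addr=0x3c blk=15 s=1: MISS | VC []
  [1] addr=0x16 blk=5 s=1: MISS | VC [15]
  [2] addr=0x14 blk=5 s=1: L1-HIT | VC [15]
  [3] addr=0x3e blk=15 s=1: VC-HIT | VC [5]
  [4] addr=0x3f blk=15 s=1: L1-HIT | VC [5]
  [5] addr=0x3f blk=15 s=1: L1-HIT | VC [5]
  [6] addr=0x17 blk=5 s=1: VC-HIT | VC [15]
  [7] addr=0x15 blk=5 s=1: L1-HIT | VC [15]
  [8] addr=0x14 blk=5 s=1: L1-HIT | VC [15]
  [9] addr=0x3e blk=15 s=1: VC-HIT | VC [5]
  [10] addr=0x17 blk=5 s=1: VC-HIT | VC [15]
  [11] addr=0x3c blk=15 s=1: VC-HIT | VC [5]
  [12] addr=0x3c blk=15 s=1: L1-HIT | VC [5]
  [13] addr=0x15 blk=5 s=1: VC-HIT | VC [15]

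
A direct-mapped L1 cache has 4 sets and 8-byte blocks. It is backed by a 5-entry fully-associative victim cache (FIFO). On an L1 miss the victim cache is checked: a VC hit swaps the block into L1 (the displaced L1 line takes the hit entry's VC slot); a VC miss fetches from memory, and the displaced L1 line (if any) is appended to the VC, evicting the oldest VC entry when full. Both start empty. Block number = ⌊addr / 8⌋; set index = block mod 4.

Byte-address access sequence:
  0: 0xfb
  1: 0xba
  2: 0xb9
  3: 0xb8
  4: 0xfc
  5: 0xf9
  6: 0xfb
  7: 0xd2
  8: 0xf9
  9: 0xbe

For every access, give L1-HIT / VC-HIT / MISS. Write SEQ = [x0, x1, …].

SEQ = [MISS, MISS, L1-HIT, L1-HIT, VC-HIT, L1-HIT, L1-HIT, MISS, L1-HIT, VC-HIT]

  [0] addr=0xfb blk=31 s=3: MISS | VC []
  [1] addr=0xba blk=23 s=3: MISS | VC [31]
  [2] addr=0xb9 blk=23 s=3: L1-HIT | VC [31]
  [3] addr=0xb8 blk=23 s=3: L1-HIT | VC [31]
  [4] addr=0xfc blk=31 s=3: VC-HIT | VC [23]
  [5] addr=0xf9 blk=31 s=3: L1-HIT | VC [23]
  [6] addr=0xfb blk=31 s=3: L1-HIT | VC [23]
  [7] addr=0xd2 blk=26 s=2: MISS | VC [23]
  [8] addr=0xf9 blk=31 s=3: L1-HIT | VC [23]
  [9] addr=0xbe blk=23 s=3: VC-HIT | VC [31]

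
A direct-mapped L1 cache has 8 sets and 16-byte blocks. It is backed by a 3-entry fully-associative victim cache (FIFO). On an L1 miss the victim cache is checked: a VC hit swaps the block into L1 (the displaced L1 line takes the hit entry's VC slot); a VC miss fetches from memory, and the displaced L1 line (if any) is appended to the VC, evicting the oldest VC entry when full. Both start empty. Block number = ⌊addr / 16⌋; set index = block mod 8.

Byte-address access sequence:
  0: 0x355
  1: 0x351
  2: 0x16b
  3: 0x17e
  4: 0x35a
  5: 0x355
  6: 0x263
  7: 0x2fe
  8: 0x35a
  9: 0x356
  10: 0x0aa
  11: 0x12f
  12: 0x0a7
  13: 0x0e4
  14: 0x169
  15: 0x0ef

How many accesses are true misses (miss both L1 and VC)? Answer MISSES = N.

  [0] addr=0x355 blk=53 s=5: MISS | VC []
  [1] addr=0x351 blk=53 s=5: L1-HIT | VC []
  [2] addr=0x16b blk=22 s=6: MISS | VC []
  [3] addr=0x17e blk=23 s=7: MISS | VC []
  [4] addr=0x35a blk=53 s=5: L1-HIT | VC []
  [5] addr=0x355 blk=53 s=5: L1-HIT | VC []
  [6] addr=0x263 blk=38 s=6: MISS | VC [22]
  [7] addr=0x2fe blk=47 s=7: MISS | VC [22, 23]
  [8] addr=0x35a blk=53 s=5: L1-HIT | VC [22, 23]
  [9] addr=0x356 blk=53 s=5: L1-HIT | VC [22, 23]
  [10] addr=0xaa blk=10 s=2: MISS | VC [22, 23]
  [11] addr=0x12f blk=18 s=2: MISS | VC [22, 23, 10]
  [12] addr=0xa7 blk=10 s=2: VC-HIT | VC [22, 23, 18]
  [13] addr=0xe4 blk=14 s=6: MISS | VC [23, 18, 38]
  [14] addr=0x169 blk=22 s=6: MISS | VC [18, 38, 14]
  [15] addr=0xef blk=14 s=6: VC-HIT | VC [18, 38, 22]

MISSES = 9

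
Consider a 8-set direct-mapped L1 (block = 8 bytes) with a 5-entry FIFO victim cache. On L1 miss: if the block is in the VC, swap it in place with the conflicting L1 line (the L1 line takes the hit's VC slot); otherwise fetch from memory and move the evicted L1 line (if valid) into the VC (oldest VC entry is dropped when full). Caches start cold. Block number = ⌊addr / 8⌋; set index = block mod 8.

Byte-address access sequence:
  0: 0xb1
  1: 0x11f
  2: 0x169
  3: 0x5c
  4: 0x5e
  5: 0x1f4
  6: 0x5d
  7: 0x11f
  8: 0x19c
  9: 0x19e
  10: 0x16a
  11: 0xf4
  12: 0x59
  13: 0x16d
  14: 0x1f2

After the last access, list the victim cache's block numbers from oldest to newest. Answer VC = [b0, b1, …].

VC = [51, 22, 35, 30]

  [0] addr=0xb1 blk=22 s=6: MISS | VC []
  [1] addr=0x11f blk=35 s=3: MISS | VC []
  [2] addr=0x169 blk=45 s=5: MISS | VC []
  [3] addr=0x5c blk=11 s=3: MISS | VC [35]
  [4] addr=0x5e blk=11 s=3: L1-HIT | VC [35]
  [5] addr=0x1f4 blk=62 s=6: MISS | VC [35, 22]
  [6] addr=0x5d blk=11 s=3: L1-HIT | VC [35, 22]
  [7] addr=0x11f blk=35 s=3: VC-HIT | VC [11, 22]
  [8] addr=0x19c blk=51 s=3: MISS | VC [11, 22, 35]
  [9] addr=0x19e blk=51 s=3: L1-HIT | VC [11, 22, 35]
  [10] addr=0x16a blk=45 s=5: L1-HIT | VC [11, 22, 35]
  [11] addr=0xf4 blk=30 s=6: MISS | VC [11, 22, 35, 62]
  [12] addr=0x59 blk=11 s=3: VC-HIT | VC [51, 22, 35, 62]
  [13] addr=0x16d blk=45 s=5: L1-HIT | VC [51, 22, 35, 62]
  [14] addr=0x1f2 blk=62 s=6: VC-HIT | VC [51, 22, 35, 30]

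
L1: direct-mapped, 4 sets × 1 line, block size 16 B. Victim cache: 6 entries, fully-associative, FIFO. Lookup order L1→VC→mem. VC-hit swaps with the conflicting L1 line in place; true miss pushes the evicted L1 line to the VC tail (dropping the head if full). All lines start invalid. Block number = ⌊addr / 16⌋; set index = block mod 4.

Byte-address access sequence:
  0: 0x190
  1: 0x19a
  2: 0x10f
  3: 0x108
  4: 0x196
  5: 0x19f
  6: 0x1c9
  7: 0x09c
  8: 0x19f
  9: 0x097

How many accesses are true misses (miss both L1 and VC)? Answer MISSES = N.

MISSES = 4

0: 0x190 (blk 25, set 1) → MISS  vc=[]
1: 0x19a (blk 25, set 1) → L1-HIT  vc=[]
2: 0x10f (blk 16, set 0) → MISS  vc=[]
3: 0x108 (blk 16, set 0) → L1-HIT  vc=[]
4: 0x196 (blk 25, set 1) → L1-HIT  vc=[]
5: 0x19f (blk 25, set 1) → L1-HIT  vc=[]
6: 0x1c9 (blk 28, set 0) → MISS  vc=[16]
7: 0x9c (blk 9, set 1) → MISS  vc=[16, 25]
8: 0x19f (blk 25, set 1) → VC-HIT  vc=[16, 9]
9: 0x97 (blk 9, set 1) → VC-HIT  vc=[16, 25]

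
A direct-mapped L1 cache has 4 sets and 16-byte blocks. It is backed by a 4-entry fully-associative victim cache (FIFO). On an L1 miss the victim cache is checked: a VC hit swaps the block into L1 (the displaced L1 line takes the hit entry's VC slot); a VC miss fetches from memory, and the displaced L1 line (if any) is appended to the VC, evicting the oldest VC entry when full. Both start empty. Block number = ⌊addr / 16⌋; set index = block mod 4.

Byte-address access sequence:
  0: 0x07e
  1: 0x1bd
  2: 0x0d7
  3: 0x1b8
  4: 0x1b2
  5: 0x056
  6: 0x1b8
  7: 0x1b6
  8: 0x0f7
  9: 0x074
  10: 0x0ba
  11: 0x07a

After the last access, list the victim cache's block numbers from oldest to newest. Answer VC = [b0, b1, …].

VC = [15, 13, 27, 11]

#0 0x7e→b7/s3 MISS; vc=[]
#1 0x1bd→b27/s3 MISS; vc=[7]
#2 0xd7→b13/s1 MISS; vc=[7]
#3 0x1b8→b27/s3 L1-HIT; vc=[7]
#4 0x1b2→b27/s3 L1-HIT; vc=[7]
#5 0x56→b5/s1 MISS; vc=[7,13]
#6 0x1b8→b27/s3 L1-HIT; vc=[7,13]
#7 0x1b6→b27/s3 L1-HIT; vc=[7,13]
#8 0xf7→b15/s3 MISS; vc=[7,13,27]
#9 0x74→b7/s3 VC-HIT; vc=[15,13,27]
#10 0xba→b11/s3 MISS; vc=[15,13,27,7]
#11 0x7a→b7/s3 VC-HIT; vc=[15,13,27,11]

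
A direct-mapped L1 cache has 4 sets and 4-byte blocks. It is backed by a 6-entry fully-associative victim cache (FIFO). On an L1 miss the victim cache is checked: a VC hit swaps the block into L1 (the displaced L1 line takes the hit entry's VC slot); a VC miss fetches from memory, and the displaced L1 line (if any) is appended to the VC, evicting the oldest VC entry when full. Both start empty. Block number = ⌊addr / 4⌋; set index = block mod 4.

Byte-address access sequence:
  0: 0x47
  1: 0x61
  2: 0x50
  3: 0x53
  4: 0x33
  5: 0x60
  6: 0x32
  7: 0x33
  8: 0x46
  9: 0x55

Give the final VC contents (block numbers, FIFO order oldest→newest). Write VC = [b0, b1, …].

  [0] addr=0x47 blk=17 s=1: MISS | VC []
  [1] addr=0x61 blk=24 s=0: MISS | VC []
  [2] addr=0x50 blk=20 s=0: MISS | VC [24]
  [3] addr=0x53 blk=20 s=0: L1-HIT | VC [24]
  [4] addr=0x33 blk=12 s=0: MISS | VC [24, 20]
  [5] addr=0x60 blk=24 s=0: VC-HIT | VC [12, 20]
  [6] addr=0x32 blk=12 s=0: VC-HIT | VC [24, 20]
  [7] addr=0x33 blk=12 s=0: L1-HIT | VC [24, 20]
  [8] addr=0x46 blk=17 s=1: L1-HIT | VC [24, 20]
  [9] addr=0x55 blk=21 s=1: MISS | VC [24, 20, 17]

VC = [24, 20, 17]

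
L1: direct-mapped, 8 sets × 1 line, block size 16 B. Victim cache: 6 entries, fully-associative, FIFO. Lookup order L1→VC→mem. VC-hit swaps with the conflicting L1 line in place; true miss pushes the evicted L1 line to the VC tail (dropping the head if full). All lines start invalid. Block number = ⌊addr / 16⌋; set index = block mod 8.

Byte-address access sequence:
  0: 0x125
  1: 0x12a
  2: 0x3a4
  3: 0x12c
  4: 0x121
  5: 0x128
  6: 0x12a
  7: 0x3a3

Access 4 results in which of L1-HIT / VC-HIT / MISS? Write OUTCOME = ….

0: 0x125 (blk 18, set 2) → MISS  vc=[]
1: 0x12a (blk 18, set 2) → L1-HIT  vc=[]
2: 0x3a4 (blk 58, set 2) → MISS  vc=[18]
3: 0x12c (blk 18, set 2) → VC-HIT  vc=[58]
4: 0x121 (blk 18, set 2) → L1-HIT  vc=[58]
5: 0x128 (blk 18, set 2) → L1-HIT  vc=[58]
6: 0x12a (blk 18, set 2) → L1-HIT  vc=[58]
7: 0x3a3 (blk 58, set 2) → VC-HIT  vc=[18]

OUTCOME = L1-HIT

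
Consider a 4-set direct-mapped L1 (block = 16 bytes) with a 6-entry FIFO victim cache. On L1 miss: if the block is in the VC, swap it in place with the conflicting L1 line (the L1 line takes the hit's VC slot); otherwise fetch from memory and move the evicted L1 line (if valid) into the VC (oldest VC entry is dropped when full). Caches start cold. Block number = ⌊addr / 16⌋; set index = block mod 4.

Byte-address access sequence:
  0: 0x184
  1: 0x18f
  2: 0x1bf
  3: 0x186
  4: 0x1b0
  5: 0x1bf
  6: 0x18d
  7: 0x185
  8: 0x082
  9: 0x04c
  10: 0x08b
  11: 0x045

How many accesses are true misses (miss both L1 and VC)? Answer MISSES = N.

MISSES = 4

#0 0x184→b24/s0 MISS; vc=[]
#1 0x18f→b24/s0 L1-HIT; vc=[]
#2 0x1bf→b27/s3 MISS; vc=[]
#3 0x186→b24/s0 L1-HIT; vc=[]
#4 0x1b0→b27/s3 L1-HIT; vc=[]
#5 0x1bf→b27/s3 L1-HIT; vc=[]
#6 0x18d→b24/s0 L1-HIT; vc=[]
#7 0x185→b24/s0 L1-HIT; vc=[]
#8 0x82→b8/s0 MISS; vc=[24]
#9 0x4c→b4/s0 MISS; vc=[24,8]
#10 0x8b→b8/s0 VC-HIT; vc=[24,4]
#11 0x45→b4/s0 VC-HIT; vc=[24,8]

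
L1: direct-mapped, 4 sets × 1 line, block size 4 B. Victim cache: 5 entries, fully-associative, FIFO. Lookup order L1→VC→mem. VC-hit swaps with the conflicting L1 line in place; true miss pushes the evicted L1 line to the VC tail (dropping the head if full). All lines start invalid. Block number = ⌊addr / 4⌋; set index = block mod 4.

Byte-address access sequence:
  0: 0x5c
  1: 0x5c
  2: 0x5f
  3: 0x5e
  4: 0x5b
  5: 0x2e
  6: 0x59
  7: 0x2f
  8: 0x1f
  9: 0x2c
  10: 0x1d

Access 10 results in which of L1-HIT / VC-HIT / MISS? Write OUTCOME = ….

#0 0x5c→b23/s3 MISS; vc=[]
#1 0x5c→b23/s3 L1-HIT; vc=[]
#2 0x5f→b23/s3 L1-HIT; vc=[]
#3 0x5e→b23/s3 L1-HIT; vc=[]
#4 0x5b→b22/s2 MISS; vc=[]
#5 0x2e→b11/s3 MISS; vc=[23]
#6 0x59→b22/s2 L1-HIT; vc=[23]
#7 0x2f→b11/s3 L1-HIT; vc=[23]
#8 0x1f→b7/s3 MISS; vc=[23,11]
#9 0x2c→b11/s3 VC-HIT; vc=[23,7]
#10 0x1d→b7/s3 VC-HIT; vc=[23,11]

OUTCOME = VC-HIT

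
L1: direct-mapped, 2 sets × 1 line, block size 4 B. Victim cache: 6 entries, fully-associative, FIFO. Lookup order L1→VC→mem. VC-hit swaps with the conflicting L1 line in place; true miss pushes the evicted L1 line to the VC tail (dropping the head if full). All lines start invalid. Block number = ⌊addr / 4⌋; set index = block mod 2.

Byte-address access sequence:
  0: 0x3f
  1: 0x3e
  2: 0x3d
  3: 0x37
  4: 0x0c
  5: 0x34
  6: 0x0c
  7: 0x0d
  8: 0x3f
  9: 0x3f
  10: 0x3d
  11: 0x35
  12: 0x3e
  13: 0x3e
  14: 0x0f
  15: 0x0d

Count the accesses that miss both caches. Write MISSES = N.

MISSES = 3

#0 0x3f→b15/s1 MISS; vc=[]
#1 0x3e→b15/s1 L1-HIT; vc=[]
#2 0x3d→b15/s1 L1-HIT; vc=[]
#3 0x37→b13/s1 MISS; vc=[15]
#4 0xc→b3/s1 MISS; vc=[15,13]
#5 0x34→b13/s1 VC-HIT; vc=[15,3]
#6 0xc→b3/s1 VC-HIT; vc=[15,13]
#7 0xd→b3/s1 L1-HIT; vc=[15,13]
#8 0x3f→b15/s1 VC-HIT; vc=[3,13]
#9 0x3f→b15/s1 L1-HIT; vc=[3,13]
#10 0x3d→b15/s1 L1-HIT; vc=[3,13]
#11 0x35→b13/s1 VC-HIT; vc=[3,15]
#12 0x3e→b15/s1 VC-HIT; vc=[3,13]
#13 0x3e→b15/s1 L1-HIT; vc=[3,13]
#14 0xf→b3/s1 VC-HIT; vc=[15,13]
#15 0xd→b3/s1 L1-HIT; vc=[15,13]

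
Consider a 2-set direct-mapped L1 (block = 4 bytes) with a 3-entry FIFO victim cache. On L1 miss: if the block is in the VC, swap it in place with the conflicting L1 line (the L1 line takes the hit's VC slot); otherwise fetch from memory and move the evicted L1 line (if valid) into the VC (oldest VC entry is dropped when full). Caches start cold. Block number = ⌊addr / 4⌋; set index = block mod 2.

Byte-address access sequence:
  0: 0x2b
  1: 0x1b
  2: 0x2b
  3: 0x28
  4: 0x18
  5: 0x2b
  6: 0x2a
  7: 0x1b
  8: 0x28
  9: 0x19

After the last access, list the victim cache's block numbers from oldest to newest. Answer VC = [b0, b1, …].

VC = [10]

0: 0x2b (blk 10, set 0) → MISS  vc=[]
1: 0x1b (blk 6, set 0) → MISS  vc=[10]
2: 0x2b (blk 10, set 0) → VC-HIT  vc=[6]
3: 0x28 (blk 10, set 0) → L1-HIT  vc=[6]
4: 0x18 (blk 6, set 0) → VC-HIT  vc=[10]
5: 0x2b (blk 10, set 0) → VC-HIT  vc=[6]
6: 0x2a (blk 10, set 0) → L1-HIT  vc=[6]
7: 0x1b (blk 6, set 0) → VC-HIT  vc=[10]
8: 0x28 (blk 10, set 0) → VC-HIT  vc=[6]
9: 0x19 (blk 6, set 0) → VC-HIT  vc=[10]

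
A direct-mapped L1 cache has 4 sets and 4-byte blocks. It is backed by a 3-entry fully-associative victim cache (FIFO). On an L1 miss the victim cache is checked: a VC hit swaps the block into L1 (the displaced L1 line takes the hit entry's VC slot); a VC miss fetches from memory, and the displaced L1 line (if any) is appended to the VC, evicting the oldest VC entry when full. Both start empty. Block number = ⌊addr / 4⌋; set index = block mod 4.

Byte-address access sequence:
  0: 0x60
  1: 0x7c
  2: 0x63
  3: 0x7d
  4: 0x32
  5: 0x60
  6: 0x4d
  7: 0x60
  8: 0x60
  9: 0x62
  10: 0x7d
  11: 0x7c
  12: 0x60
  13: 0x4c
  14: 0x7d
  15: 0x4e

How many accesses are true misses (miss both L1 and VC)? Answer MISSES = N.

MISSES = 4

0: 0x60 (blk 24, set 0) → MISS  vc=[]
1: 0x7c (blk 31, set 3) → MISS  vc=[]
2: 0x63 (blk 24, set 0) → L1-HIT  vc=[]
3: 0x7d (blk 31, set 3) → L1-HIT  vc=[]
4: 0x32 (blk 12, set 0) → MISS  vc=[24]
5: 0x60 (blk 24, set 0) → VC-HIT  vc=[12]
6: 0x4d (blk 19, set 3) → MISS  vc=[12, 31]
7: 0x60 (blk 24, set 0) → L1-HIT  vc=[12, 31]
8: 0x60 (blk 24, set 0) → L1-HIT  vc=[12, 31]
9: 0x62 (blk 24, set 0) → L1-HIT  vc=[12, 31]
10: 0x7d (blk 31, set 3) → VC-HIT  vc=[12, 19]
11: 0x7c (blk 31, set 3) → L1-HIT  vc=[12, 19]
12: 0x60 (blk 24, set 0) → L1-HIT  vc=[12, 19]
13: 0x4c (blk 19, set 3) → VC-HIT  vc=[12, 31]
14: 0x7d (blk 31, set 3) → VC-HIT  vc=[12, 19]
15: 0x4e (blk 19, set 3) → VC-HIT  vc=[12, 31]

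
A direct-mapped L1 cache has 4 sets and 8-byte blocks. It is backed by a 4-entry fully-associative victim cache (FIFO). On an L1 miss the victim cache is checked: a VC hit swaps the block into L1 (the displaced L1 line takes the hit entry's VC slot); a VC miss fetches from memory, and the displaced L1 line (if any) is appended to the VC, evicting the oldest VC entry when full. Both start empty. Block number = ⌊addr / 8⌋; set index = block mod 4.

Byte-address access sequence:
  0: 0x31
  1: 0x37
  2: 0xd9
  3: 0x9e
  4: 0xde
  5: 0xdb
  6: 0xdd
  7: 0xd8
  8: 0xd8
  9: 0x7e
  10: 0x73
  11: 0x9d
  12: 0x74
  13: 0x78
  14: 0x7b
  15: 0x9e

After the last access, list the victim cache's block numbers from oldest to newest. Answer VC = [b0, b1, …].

VC = [15, 27, 6]

0: 0x31 (blk 6, set 2) → MISS  vc=[]
1: 0x37 (blk 6, set 2) → L1-HIT  vc=[]
2: 0xd9 (blk 27, set 3) → MISS  vc=[]
3: 0x9e (blk 19, set 3) → MISS  vc=[27]
4: 0xde (blk 27, set 3) → VC-HIT  vc=[19]
5: 0xdb (blk 27, set 3) → L1-HIT  vc=[19]
6: 0xdd (blk 27, set 3) → L1-HIT  vc=[19]
7: 0xd8 (blk 27, set 3) → L1-HIT  vc=[19]
8: 0xd8 (blk 27, set 3) → L1-HIT  vc=[19]
9: 0x7e (blk 15, set 3) → MISS  vc=[19, 27]
10: 0x73 (blk 14, set 2) → MISS  vc=[19, 27, 6]
11: 0x9d (blk 19, set 3) → VC-HIT  vc=[15, 27, 6]
12: 0x74 (blk 14, set 2) → L1-HIT  vc=[15, 27, 6]
13: 0x78 (blk 15, set 3) → VC-HIT  vc=[19, 27, 6]
14: 0x7b (blk 15, set 3) → L1-HIT  vc=[19, 27, 6]
15: 0x9e (blk 19, set 3) → VC-HIT  vc=[15, 27, 6]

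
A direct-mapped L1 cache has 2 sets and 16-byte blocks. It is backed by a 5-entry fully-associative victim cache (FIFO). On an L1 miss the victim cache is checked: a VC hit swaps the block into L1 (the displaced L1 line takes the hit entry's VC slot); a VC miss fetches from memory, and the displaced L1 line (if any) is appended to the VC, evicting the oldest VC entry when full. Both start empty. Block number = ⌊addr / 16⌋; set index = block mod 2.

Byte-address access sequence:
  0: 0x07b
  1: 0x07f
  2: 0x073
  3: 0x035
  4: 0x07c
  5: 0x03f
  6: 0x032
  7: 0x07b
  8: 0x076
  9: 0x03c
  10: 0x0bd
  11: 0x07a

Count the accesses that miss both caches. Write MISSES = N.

#0 0x7b→b7/s1 MISS; vc=[]
#1 0x7f→b7/s1 L1-HIT; vc=[]
#2 0x73→b7/s1 L1-HIT; vc=[]
#3 0x35→b3/s1 MISS; vc=[7]
#4 0x7c→b7/s1 VC-HIT; vc=[3]
#5 0x3f→b3/s1 VC-HIT; vc=[7]
#6 0x32→b3/s1 L1-HIT; vc=[7]
#7 0x7b→b7/s1 VC-HIT; vc=[3]
#8 0x76→b7/s1 L1-HIT; vc=[3]
#9 0x3c→b3/s1 VC-HIT; vc=[7]
#10 0xbd→b11/s1 MISS; vc=[7,3]
#11 0x7a→b7/s1 VC-HIT; vc=[11,3]

MISSES = 3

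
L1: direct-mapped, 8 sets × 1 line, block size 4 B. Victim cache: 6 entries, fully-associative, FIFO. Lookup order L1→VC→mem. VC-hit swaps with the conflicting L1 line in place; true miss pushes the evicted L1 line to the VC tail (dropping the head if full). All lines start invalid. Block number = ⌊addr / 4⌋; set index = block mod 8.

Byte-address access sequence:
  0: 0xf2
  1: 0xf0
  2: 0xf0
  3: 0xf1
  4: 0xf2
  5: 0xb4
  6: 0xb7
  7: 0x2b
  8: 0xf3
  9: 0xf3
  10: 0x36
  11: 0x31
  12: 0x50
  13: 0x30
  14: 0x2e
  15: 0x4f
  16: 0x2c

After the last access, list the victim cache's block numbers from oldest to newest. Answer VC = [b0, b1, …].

VC = [45, 60, 20, 19]

0: 0xf2 (blk 60, set 4) → MISS  vc=[]
1: 0xf0 (blk 60, set 4) → L1-HIT  vc=[]
2: 0xf0 (blk 60, set 4) → L1-HIT  vc=[]
3: 0xf1 (blk 60, set 4) → L1-HIT  vc=[]
4: 0xf2 (blk 60, set 4) → L1-HIT  vc=[]
5: 0xb4 (blk 45, set 5) → MISS  vc=[]
6: 0xb7 (blk 45, set 5) → L1-HIT  vc=[]
7: 0x2b (blk 10, set 2) → MISS  vc=[]
8: 0xf3 (blk 60, set 4) → L1-HIT  vc=[]
9: 0xf3 (blk 60, set 4) → L1-HIT  vc=[]
10: 0x36 (blk 13, set 5) → MISS  vc=[45]
11: 0x31 (blk 12, set 4) → MISS  vc=[45, 60]
12: 0x50 (blk 20, set 4) → MISS  vc=[45, 60, 12]
13: 0x30 (blk 12, set 4) → VC-HIT  vc=[45, 60, 20]
14: 0x2e (blk 11, set 3) → MISS  vc=[45, 60, 20]
15: 0x4f (blk 19, set 3) → MISS  vc=[45, 60, 20, 11]
16: 0x2c (blk 11, set 3) → VC-HIT  vc=[45, 60, 20, 19]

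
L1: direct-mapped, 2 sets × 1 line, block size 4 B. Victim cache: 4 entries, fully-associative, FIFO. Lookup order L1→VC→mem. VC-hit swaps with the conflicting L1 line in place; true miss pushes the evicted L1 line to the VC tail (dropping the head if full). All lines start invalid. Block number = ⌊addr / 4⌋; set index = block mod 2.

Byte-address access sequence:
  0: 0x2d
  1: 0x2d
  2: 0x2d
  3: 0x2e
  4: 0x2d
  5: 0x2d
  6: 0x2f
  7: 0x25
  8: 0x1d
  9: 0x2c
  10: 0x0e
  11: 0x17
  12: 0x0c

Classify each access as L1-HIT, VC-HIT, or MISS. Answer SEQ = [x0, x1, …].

#0 0x2d→b11/s1 MISS; vc=[]
#1 0x2d→b11/s1 L1-HIT; vc=[]
#2 0x2d→b11/s1 L1-HIT; vc=[]
#3 0x2e→b11/s1 L1-HIT; vc=[]
#4 0x2d→b11/s1 L1-HIT; vc=[]
#5 0x2d→b11/s1 L1-HIT; vc=[]
#6 0x2f→b11/s1 L1-HIT; vc=[]
#7 0x25→b9/s1 MISS; vc=[11]
#8 0x1d→b7/s1 MISS; vc=[11,9]
#9 0x2c→b11/s1 VC-HIT; vc=[7,9]
#10 0xe→b3/s1 MISS; vc=[7,9,11]
#11 0x17→b5/s1 MISS; vc=[7,9,11,3]
#12 0xc→b3/s1 VC-HIT; vc=[7,9,11,5]

SEQ = [MISS, L1-HIT, L1-HIT, L1-HIT, L1-HIT, L1-HIT, L1-HIT, MISS, MISS, VC-HIT, MISS, MISS, VC-HIT]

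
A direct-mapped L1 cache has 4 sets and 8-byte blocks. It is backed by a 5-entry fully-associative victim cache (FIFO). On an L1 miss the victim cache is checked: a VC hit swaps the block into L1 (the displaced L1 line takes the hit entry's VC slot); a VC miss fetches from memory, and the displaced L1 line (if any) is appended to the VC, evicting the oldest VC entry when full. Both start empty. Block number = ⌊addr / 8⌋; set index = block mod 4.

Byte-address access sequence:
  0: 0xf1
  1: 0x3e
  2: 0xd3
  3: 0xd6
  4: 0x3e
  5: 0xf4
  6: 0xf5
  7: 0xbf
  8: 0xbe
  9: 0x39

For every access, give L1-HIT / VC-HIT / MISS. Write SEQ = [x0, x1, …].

0: 0xf1 (blk 30, set 2) → MISS  vc=[]
1: 0x3e (blk 7, set 3) → MISS  vc=[]
2: 0xd3 (blk 26, set 2) → MISS  vc=[30]
3: 0xd6 (blk 26, set 2) → L1-HIT  vc=[30]
4: 0x3e (blk 7, set 3) → L1-HIT  vc=[30]
5: 0xf4 (blk 30, set 2) → VC-HIT  vc=[26]
6: 0xf5 (blk 30, set 2) → L1-HIT  vc=[26]
7: 0xbf (blk 23, set 3) → MISS  vc=[26, 7]
8: 0xbe (blk 23, set 3) → L1-HIT  vc=[26, 7]
9: 0x39 (blk 7, set 3) → VC-HIT  vc=[26, 23]

SEQ = [MISS, MISS, MISS, L1-HIT, L1-HIT, VC-HIT, L1-HIT, MISS, L1-HIT, VC-HIT]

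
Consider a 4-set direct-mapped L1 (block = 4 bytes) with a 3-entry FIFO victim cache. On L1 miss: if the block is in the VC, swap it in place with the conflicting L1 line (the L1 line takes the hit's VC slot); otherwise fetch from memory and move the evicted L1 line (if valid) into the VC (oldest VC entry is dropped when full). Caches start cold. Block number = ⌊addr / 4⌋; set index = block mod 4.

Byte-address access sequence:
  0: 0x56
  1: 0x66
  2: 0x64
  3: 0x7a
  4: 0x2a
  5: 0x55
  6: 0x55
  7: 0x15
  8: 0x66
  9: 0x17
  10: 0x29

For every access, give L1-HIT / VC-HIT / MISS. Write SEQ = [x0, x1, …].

SEQ = [MISS, MISS, L1-HIT, MISS, MISS, VC-HIT, L1-HIT, MISS, VC-HIT, VC-HIT, L1-HIT]

#0 0x56→b21/s1 MISS; vc=[]
#1 0x66→b25/s1 MISS; vc=[21]
#2 0x64→b25/s1 L1-HIT; vc=[21]
#3 0x7a→b30/s2 MISS; vc=[21]
#4 0x2a→b10/s2 MISS; vc=[21,30]
#5 0x55→b21/s1 VC-HIT; vc=[25,30]
#6 0x55→b21/s1 L1-HIT; vc=[25,30]
#7 0x15→b5/s1 MISS; vc=[25,30,21]
#8 0x66→b25/s1 VC-HIT; vc=[5,30,21]
#9 0x17→b5/s1 VC-HIT; vc=[25,30,21]
#10 0x29→b10/s2 L1-HIT; vc=[25,30,21]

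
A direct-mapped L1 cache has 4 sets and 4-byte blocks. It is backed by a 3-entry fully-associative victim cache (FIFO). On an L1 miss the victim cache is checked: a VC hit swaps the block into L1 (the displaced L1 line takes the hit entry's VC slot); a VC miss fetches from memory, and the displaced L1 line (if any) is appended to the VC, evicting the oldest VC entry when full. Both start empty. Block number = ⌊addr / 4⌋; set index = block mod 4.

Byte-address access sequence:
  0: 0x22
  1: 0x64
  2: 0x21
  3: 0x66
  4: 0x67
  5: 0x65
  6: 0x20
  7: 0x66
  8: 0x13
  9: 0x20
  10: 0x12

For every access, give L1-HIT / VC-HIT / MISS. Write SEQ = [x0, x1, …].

SEQ = [MISS, MISS, L1-HIT, L1-HIT, L1-HIT, L1-HIT, L1-HIT, L1-HIT, MISS, VC-HIT, VC-HIT]

  [0] addr=0x22 blk=8 s=0: MISS | VC []
  [1] addr=0x64 blk=25 s=1: MISS | VC []
  [2] addr=0x21 blk=8 s=0: L1-HIT | VC []
  [3] addr=0x66 blk=25 s=1: L1-HIT | VC []
  [4] addr=0x67 blk=25 s=1: L1-HIT | VC []
  [5] addr=0x65 blk=25 s=1: L1-HIT | VC []
  [6] addr=0x20 blk=8 s=0: L1-HIT | VC []
  [7] addr=0x66 blk=25 s=1: L1-HIT | VC []
  [8] addr=0x13 blk=4 s=0: MISS | VC [8]
  [9] addr=0x20 blk=8 s=0: VC-HIT | VC [4]
  [10] addr=0x12 blk=4 s=0: VC-HIT | VC [8]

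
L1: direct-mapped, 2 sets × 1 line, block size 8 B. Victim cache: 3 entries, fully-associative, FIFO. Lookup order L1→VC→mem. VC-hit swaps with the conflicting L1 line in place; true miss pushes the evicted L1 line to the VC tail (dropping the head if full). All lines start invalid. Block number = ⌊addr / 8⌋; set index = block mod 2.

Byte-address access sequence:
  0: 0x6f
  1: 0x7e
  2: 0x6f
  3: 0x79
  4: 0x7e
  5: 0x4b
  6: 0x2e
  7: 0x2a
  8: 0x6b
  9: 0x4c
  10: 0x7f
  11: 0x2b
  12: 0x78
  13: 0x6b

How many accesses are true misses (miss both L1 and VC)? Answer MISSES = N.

MISSES = 4

  [0] addr=0x6f blk=13 s=1: MISS | VC []
  [1] addr=0x7e blk=15 s=1: MISS | VC [13]
  [2] addr=0x6f blk=13 s=1: VC-HIT | VC [15]
  [3] addr=0x79 blk=15 s=1: VC-HIT | VC [13]
  [4] addr=0x7e blk=15 s=1: L1-HIT | VC [13]
  [5] addr=0x4b blk=9 s=1: MISS | VC [13, 15]
  [6] addr=0x2e blk=5 s=1: MISS | VC [13, 15, 9]
  [7] addr=0x2a blk=5 s=1: L1-HIT | VC [13, 15, 9]
  [8] addr=0x6b blk=13 s=1: VC-HIT | VC [5, 15, 9]
  [9] addr=0x4c blk=9 s=1: VC-HIT | VC [5, 15, 13]
  [10] addr=0x7f blk=15 s=1: VC-HIT | VC [5, 9, 13]
  [11] addr=0x2b blk=5 s=1: VC-HIT | VC [15, 9, 13]
  [12] addr=0x78 blk=15 s=1: VC-HIT | VC [5, 9, 13]
  [13] addr=0x6b blk=13 s=1: VC-HIT | VC [5, 9, 15]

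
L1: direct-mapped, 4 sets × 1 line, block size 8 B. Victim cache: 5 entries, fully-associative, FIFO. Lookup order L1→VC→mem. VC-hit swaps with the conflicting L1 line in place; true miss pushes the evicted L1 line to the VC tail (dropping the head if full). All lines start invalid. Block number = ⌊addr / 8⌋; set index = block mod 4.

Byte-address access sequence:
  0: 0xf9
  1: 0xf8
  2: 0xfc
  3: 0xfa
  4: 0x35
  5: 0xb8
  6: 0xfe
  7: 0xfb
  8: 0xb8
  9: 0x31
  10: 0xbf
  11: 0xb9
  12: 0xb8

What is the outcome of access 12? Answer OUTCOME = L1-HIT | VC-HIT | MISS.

OUTCOME = L1-HIT

  [0] addr=0xf9 blk=31 s=3: MISS | VC []
  [1] addr=0xf8 blk=31 s=3: L1-HIT | VC []
  [2] addr=0xfc blk=31 s=3: L1-HIT | VC []
  [3] addr=0xfa blk=31 s=3: L1-HIT | VC []
  [4] addr=0x35 blk=6 s=2: MISS | VC []
  [5] addr=0xb8 blk=23 s=3: MISS | VC [31]
  [6] addr=0xfe blk=31 s=3: VC-HIT | VC [23]
  [7] addr=0xfb blk=31 s=3: L1-HIT | VC [23]
  [8] addr=0xb8 blk=23 s=3: VC-HIT | VC [31]
  [9] addr=0x31 blk=6 s=2: L1-HIT | VC [31]
  [10] addr=0xbf blk=23 s=3: L1-HIT | VC [31]
  [11] addr=0xb9 blk=23 s=3: L1-HIT | VC [31]
  [12] addr=0xb8 blk=23 s=3: L1-HIT | VC [31]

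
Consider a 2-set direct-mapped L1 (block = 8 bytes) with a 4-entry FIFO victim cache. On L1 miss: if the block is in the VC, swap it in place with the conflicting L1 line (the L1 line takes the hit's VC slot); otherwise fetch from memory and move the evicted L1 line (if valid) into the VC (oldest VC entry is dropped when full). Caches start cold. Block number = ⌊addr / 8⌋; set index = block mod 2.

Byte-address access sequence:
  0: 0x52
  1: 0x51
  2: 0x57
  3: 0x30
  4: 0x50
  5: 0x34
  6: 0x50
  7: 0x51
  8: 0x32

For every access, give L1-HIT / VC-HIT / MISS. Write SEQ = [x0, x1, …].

SEQ = [MISS, L1-HIT, L1-HIT, MISS, VC-HIT, VC-HIT, VC-HIT, L1-HIT, VC-HIT]

0: 0x52 (blk 10, set 0) → MISS  vc=[]
1: 0x51 (blk 10, set 0) → L1-HIT  vc=[]
2: 0x57 (blk 10, set 0) → L1-HIT  vc=[]
3: 0x30 (blk 6, set 0) → MISS  vc=[10]
4: 0x50 (blk 10, set 0) → VC-HIT  vc=[6]
5: 0x34 (blk 6, set 0) → VC-HIT  vc=[10]
6: 0x50 (blk 10, set 0) → VC-HIT  vc=[6]
7: 0x51 (blk 10, set 0) → L1-HIT  vc=[6]
8: 0x32 (blk 6, set 0) → VC-HIT  vc=[10]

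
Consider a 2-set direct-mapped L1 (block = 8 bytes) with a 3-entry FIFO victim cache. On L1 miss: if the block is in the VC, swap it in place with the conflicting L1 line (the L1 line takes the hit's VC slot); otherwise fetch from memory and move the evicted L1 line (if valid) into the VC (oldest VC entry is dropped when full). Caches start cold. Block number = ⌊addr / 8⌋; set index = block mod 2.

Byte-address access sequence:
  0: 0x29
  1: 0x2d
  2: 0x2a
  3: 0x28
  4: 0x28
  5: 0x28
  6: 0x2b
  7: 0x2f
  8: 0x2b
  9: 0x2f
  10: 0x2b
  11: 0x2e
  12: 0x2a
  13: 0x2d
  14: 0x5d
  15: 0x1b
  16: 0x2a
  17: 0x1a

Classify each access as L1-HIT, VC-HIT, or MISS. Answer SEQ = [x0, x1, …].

SEQ = [MISS, L1-HIT, L1-HIT, L1-HIT, L1-HIT, L1-HIT, L1-HIT, L1-HIT, L1-HIT, L1-HIT, L1-HIT, L1-HIT, L1-HIT, L1-HIT, MISS, MISS, VC-HIT, VC-HIT]

  [0] addr=0x29 blk=5 s=1: MISS | VC []
  [1] addr=0x2d blk=5 s=1: L1-HIT | VC []
  [2] addr=0x2a blk=5 s=1: L1-HIT | VC []
  [3] addr=0x28 blk=5 s=1: L1-HIT | VC []
  [4] addr=0x28 blk=5 s=1: L1-HIT | VC []
  [5] addr=0x28 blk=5 s=1: L1-HIT | VC []
  [6] addr=0x2b blk=5 s=1: L1-HIT | VC []
  [7] addr=0x2f blk=5 s=1: L1-HIT | VC []
  [8] addr=0x2b blk=5 s=1: L1-HIT | VC []
  [9] addr=0x2f blk=5 s=1: L1-HIT | VC []
  [10] addr=0x2b blk=5 s=1: L1-HIT | VC []
  [11] addr=0x2e blk=5 s=1: L1-HIT | VC []
  [12] addr=0x2a blk=5 s=1: L1-HIT | VC []
  [13] addr=0x2d blk=5 s=1: L1-HIT | VC []
  [14] addr=0x5d blk=11 s=1: MISS | VC [5]
  [15] addr=0x1b blk=3 s=1: MISS | VC [5, 11]
  [16] addr=0x2a blk=5 s=1: VC-HIT | VC [3, 11]
  [17] addr=0x1a blk=3 s=1: VC-HIT | VC [5, 11]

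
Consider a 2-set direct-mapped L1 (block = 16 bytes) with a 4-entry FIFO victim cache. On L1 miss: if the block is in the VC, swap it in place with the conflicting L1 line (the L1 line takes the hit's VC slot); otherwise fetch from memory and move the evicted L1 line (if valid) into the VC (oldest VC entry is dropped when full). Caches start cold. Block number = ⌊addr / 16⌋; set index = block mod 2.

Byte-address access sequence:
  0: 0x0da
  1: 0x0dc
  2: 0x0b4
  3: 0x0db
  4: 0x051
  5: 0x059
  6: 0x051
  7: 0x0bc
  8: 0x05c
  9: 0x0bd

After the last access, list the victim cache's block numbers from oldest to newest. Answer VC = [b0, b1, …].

0: 0xda (blk 13, set 1) → MISS  vc=[]
1: 0xdc (blk 13, set 1) → L1-HIT  vc=[]
2: 0xb4 (blk 11, set 1) → MISS  vc=[13]
3: 0xdb (blk 13, set 1) → VC-HIT  vc=[11]
4: 0x51 (blk 5, set 1) → MISS  vc=[11, 13]
5: 0x59 (blk 5, set 1) → L1-HIT  vc=[11, 13]
6: 0x51 (blk 5, set 1) → L1-HIT  vc=[11, 13]
7: 0xbc (blk 11, set 1) → VC-HIT  vc=[5, 13]
8: 0x5c (blk 5, set 1) → VC-HIT  vc=[11, 13]
9: 0xbd (blk 11, set 1) → VC-HIT  vc=[5, 13]

VC = [5, 13]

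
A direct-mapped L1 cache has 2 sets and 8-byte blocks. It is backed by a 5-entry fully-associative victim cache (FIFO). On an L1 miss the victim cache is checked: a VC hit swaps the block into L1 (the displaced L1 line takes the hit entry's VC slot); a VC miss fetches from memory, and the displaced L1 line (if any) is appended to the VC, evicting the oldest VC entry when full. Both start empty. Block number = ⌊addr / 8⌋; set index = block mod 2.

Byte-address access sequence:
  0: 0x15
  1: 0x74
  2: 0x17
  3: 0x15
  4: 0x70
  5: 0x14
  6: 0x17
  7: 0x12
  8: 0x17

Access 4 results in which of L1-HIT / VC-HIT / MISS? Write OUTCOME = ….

0: 0x15 (blk 2, set 0) → MISS  vc=[]
1: 0x74 (blk 14, set 0) → MISS  vc=[2]
2: 0x17 (blk 2, set 0) → VC-HIT  vc=[14]
3: 0x15 (blk 2, set 0) → L1-HIT  vc=[14]
4: 0x70 (blk 14, set 0) → VC-HIT  vc=[2]
5: 0x14 (blk 2, set 0) → VC-HIT  vc=[14]
6: 0x17 (blk 2, set 0) → L1-HIT  vc=[14]
7: 0x12 (blk 2, set 0) → L1-HIT  vc=[14]
8: 0x17 (blk 2, set 0) → L1-HIT  vc=[14]

OUTCOME = VC-HIT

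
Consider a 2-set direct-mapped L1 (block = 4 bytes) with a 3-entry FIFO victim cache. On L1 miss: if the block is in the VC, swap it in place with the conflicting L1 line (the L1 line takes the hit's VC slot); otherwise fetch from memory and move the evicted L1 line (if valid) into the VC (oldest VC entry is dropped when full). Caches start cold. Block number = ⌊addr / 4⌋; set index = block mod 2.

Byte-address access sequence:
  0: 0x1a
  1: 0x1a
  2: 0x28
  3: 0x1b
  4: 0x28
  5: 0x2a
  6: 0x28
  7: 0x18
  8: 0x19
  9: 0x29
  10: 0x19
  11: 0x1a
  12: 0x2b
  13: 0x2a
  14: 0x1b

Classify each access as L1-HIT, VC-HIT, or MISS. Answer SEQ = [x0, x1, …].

  [0] addr=0x1a blk=6 s=0: MISS | VC []
  [1] addr=0x1a blk=6 s=0: L1-HIT | VC []
  [2] addr=0x28 blk=10 s=0: MISS | VC [6]
  [3] addr=0x1b blk=6 s=0: VC-HIT | VC [10]
  [4] addr=0x28 blk=10 s=0: VC-HIT | VC [6]
  [5] addr=0x2a blk=10 s=0: L1-HIT | VC [6]
  [6] addr=0x28 blk=10 s=0: L1-HIT | VC [6]
  [7] addr=0x18 blk=6 s=0: VC-HIT | VC [10]
  [8] addr=0x19 blk=6 s=0: L1-HIT | VC [10]
  [9] addr=0x29 blk=10 s=0: VC-HIT | VC [6]
  [10] addr=0x19 blk=6 s=0: VC-HIT | VC [10]
  [11] addr=0x1a blk=6 s=0: L1-HIT | VC [10]
  [12] addr=0x2b blk=10 s=0: VC-HIT | VC [6]
  [13] addr=0x2a blk=10 s=0: L1-HIT | VC [6]
  [14] addr=0x1b blk=6 s=0: VC-HIT | VC [10]

SEQ = [MISS, L1-HIT, MISS, VC-HIT, VC-HIT, L1-HIT, L1-HIT, VC-HIT, L1-HIT, VC-HIT, VC-HIT, L1-HIT, VC-HIT, L1-HIT, VC-HIT]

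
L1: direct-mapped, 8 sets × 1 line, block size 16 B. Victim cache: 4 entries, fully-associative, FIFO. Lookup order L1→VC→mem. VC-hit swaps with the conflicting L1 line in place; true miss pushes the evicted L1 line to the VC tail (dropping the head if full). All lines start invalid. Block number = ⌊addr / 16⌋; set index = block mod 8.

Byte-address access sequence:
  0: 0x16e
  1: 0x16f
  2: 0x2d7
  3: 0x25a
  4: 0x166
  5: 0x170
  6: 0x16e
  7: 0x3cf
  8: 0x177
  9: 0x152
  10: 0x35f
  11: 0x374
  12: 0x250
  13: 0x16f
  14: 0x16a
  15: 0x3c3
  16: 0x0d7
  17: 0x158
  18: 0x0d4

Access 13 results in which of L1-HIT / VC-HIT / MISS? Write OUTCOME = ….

OUTCOME = L1-HIT

#0 0x16e→b22/s6 MISS; vc=[]
#1 0x16f→b22/s6 L1-HIT; vc=[]
#2 0x2d7→b45/s5 MISS; vc=[]
#3 0x25a→b37/s5 MISS; vc=[45]
#4 0x166→b22/s6 L1-HIT; vc=[45]
#5 0x170→b23/s7 MISS; vc=[45]
#6 0x16e→b22/s6 L1-HIT; vc=[45]
#7 0x3cf→b60/s4 MISS; vc=[45]
#8 0x177→b23/s7 L1-HIT; vc=[45]
#9 0x152→b21/s5 MISS; vc=[45,37]
#10 0x35f→b53/s5 MISS; vc=[45,37,21]
#11 0x374→b55/s7 MISS; vc=[45,37,21,23]
#12 0x250→b37/s5 VC-HIT; vc=[45,53,21,23]
#13 0x16f→b22/s6 L1-HIT; vc=[45,53,21,23]
#14 0x16a→b22/s6 L1-HIT; vc=[45,53,21,23]
#15 0x3c3→b60/s4 L1-HIT; vc=[45,53,21,23]
#16 0xd7→b13/s5 MISS; vc=[53,21,23,37]
#17 0x158→b21/s5 VC-HIT; vc=[53,13,23,37]
#18 0xd4→b13/s5 VC-HIT; vc=[53,21,23,37]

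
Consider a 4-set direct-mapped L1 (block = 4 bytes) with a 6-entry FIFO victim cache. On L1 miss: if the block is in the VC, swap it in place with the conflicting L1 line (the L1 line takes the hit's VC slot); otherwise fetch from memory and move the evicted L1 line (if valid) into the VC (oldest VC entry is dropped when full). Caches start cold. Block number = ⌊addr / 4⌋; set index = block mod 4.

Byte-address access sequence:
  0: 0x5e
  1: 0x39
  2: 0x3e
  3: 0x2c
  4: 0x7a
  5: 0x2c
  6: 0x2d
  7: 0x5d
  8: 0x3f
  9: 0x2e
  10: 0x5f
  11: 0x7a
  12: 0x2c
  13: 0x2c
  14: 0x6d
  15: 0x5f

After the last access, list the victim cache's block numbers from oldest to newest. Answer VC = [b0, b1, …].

VC = [15, 27, 14, 11]

#0 0x5e→b23/s3 MISS; vc=[]
#1 0x39→b14/s2 MISS; vc=[]
#2 0x3e→b15/s3 MISS; vc=[23]
#3 0x2c→b11/s3 MISS; vc=[23,15]
#4 0x7a→b30/s2 MISS; vc=[23,15,14]
#5 0x2c→b11/s3 L1-HIT; vc=[23,15,14]
#6 0x2d→b11/s3 L1-HIT; vc=[23,15,14]
#7 0x5d→b23/s3 VC-HIT; vc=[11,15,14]
#8 0x3f→b15/s3 VC-HIT; vc=[11,23,14]
#9 0x2e→b11/s3 VC-HIT; vc=[15,23,14]
#10 0x5f→b23/s3 VC-HIT; vc=[15,11,14]
#11 0x7a→b30/s2 L1-HIT; vc=[15,11,14]
#12 0x2c→b11/s3 VC-HIT; vc=[15,23,14]
#13 0x2c→b11/s3 L1-HIT; vc=[15,23,14]
#14 0x6d→b27/s3 MISS; vc=[15,23,14,11]
#15 0x5f→b23/s3 VC-HIT; vc=[15,27,14,11]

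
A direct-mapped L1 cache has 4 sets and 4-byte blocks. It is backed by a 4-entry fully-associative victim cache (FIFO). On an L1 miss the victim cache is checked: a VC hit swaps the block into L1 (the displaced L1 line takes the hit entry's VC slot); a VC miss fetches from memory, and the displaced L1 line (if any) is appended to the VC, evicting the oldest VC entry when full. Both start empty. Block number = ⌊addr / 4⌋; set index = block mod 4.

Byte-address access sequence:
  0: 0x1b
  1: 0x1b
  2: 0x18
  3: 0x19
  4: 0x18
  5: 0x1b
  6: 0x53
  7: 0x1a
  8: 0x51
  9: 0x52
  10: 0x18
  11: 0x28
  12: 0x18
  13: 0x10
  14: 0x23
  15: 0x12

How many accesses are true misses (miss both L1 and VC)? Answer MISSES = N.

MISSES = 5

0: 0x1b (blk 6, set 2) → MISS  vc=[]
1: 0x1b (blk 6, set 2) → L1-HIT  vc=[]
2: 0x18 (blk 6, set 2) → L1-HIT  vc=[]
3: 0x19 (blk 6, set 2) → L1-HIT  vc=[]
4: 0x18 (blk 6, set 2) → L1-HIT  vc=[]
5: 0x1b (blk 6, set 2) → L1-HIT  vc=[]
6: 0x53 (blk 20, set 0) → MISS  vc=[]
7: 0x1a (blk 6, set 2) → L1-HIT  vc=[]
8: 0x51 (blk 20, set 0) → L1-HIT  vc=[]
9: 0x52 (blk 20, set 0) → L1-HIT  vc=[]
10: 0x18 (blk 6, set 2) → L1-HIT  vc=[]
11: 0x28 (blk 10, set 2) → MISS  vc=[6]
12: 0x18 (blk 6, set 2) → VC-HIT  vc=[10]
13: 0x10 (blk 4, set 0) → MISS  vc=[10, 20]
14: 0x23 (blk 8, set 0) → MISS  vc=[10, 20, 4]
15: 0x12 (blk 4, set 0) → VC-HIT  vc=[10, 20, 8]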